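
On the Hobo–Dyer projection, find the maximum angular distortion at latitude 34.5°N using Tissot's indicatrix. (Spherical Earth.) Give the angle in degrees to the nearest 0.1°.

4.4°

The Hobo–Dyer projection is cylindrical equal-area with φ₀ = 37.5°. For cylindrical equal-area with standard parallel φ₀, h = cos φ / cos φ₀ and k = cos φ₀ / cos φ, so h·k = 1.
At 34.5°: h = 1.039, k = 0.9627; principal scales a = 1.039, b = 0.9627.
sin(ω/2) = (a − b)/(a + b) = 0.07613/2.001 = 0.03804, so ω = 2 arcsin(0.03804) ≈ 4.4°.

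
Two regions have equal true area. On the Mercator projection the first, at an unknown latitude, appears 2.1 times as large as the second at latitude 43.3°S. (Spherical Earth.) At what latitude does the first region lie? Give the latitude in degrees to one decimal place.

59.9°

Mercator areal scale is sec²φ, so apparent-area ratio = sec²φ₁ / sec²φ₂ = cos²φ₂ / cos²φ₁.
cos²φ₂ / cos²φ₁ = 2.1  ⇒  cos φ₁ = cos 43.3° / √2.1 = 0.7278/1.449 = 0.5022.
φ₁ = arccos(0.5022) ≈ 59.9°.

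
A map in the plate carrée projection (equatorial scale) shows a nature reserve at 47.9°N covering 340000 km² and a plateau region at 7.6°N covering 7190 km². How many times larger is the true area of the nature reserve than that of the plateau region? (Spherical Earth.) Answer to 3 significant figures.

On the plate carrée, areal scale = h·k = 1 × sec φ, so true area = apparent × cos φ.
True area of nature reserve: 340000 × cos(47.9°) = 340000 × 0.6704 = 227900 km².
True area of plateau region: 7190 × cos(7.6°) = 7190 × 0.9912 = 7127 km².
Ratio = 227900 / 7127 ≈ 32.0.

32.0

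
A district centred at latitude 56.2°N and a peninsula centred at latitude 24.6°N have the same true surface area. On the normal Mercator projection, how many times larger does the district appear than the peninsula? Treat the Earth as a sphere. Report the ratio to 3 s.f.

2.67

Mercator is conformal with k = sec φ, so areal scale = k² = sec²φ.
At 56.2°: sec²(56.2°) = 1/0.5563² = 3.231.
At 24.6°: sec²(24.6°) = 1/0.9092² = 1.210.
Ratio = 3.231/1.210 = cos²(24.6°)/cos²(56.2°) ≈ 2.67.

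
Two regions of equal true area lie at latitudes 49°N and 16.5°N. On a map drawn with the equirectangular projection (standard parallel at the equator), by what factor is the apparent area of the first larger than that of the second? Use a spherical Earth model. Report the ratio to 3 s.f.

For the equirectangular projection with φ₀ = 0 (plate carrée), h = 1 along meridians and k = sec φ along parallels.
Areal scale at 49°: h·k = 1.000 × 1.524 = 1.524.
Areal scale at 16.5°: h·k = 1.000 × 1.043 = 1.043.
Ratio = 1.524/1.043 ≈ 1.46.

1.46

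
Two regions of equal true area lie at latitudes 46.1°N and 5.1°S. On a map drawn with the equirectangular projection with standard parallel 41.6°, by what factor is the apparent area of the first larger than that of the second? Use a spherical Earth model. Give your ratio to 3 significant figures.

1.44

The equidistant cylindrical projection with φ₀ = 41.6° has h = 1 (meridians true) and k = cos φ₀ / cos φ along parallels.
Areal scale at 46.1°: h·k = 1.000 × 1.078 = 1.078.
Areal scale at 5.1°: h·k = 1.000 × 0.7508 = 0.7508.
Ratio = 1.078/0.7508 ≈ 1.44.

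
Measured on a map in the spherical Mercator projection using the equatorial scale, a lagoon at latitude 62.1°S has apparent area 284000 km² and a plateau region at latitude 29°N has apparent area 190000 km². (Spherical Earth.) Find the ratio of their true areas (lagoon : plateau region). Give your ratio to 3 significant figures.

0.428

Mercator's areal exaggeration is sec²φ; hence true area = (apparent area) · cos²φ.
True area of lagoon: 284000 × cos²(62.1°) = 284000 × 0.2190 = 62180 km².
True area of plateau region: 190000 × cos²(29°) = 190000 × 0.7650 = 145300 km².
Ratio = 62180 / 145300 ≈ 0.428.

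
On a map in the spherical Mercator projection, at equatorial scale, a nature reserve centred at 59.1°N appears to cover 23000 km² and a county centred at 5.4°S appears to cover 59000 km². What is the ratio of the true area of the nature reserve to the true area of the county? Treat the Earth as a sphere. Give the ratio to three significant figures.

On Mercator the areal scale is sec²φ, so true area = apparent × cos²φ.
True area of nature reserve: 23000 × cos²(59.1°) = 23000 × 0.2637 = 6066 km².
True area of county: 59000 × cos²(5.4°) = 59000 × 0.9911 = 58480 km².
Ratio = 6066 / 58480 ≈ 0.104.

0.104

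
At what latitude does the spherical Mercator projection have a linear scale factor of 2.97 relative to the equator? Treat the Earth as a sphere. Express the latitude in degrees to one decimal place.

70.3°

Mercator scale is k = sec φ = 1/cos φ.
1/cos φ = 2.97  ⇒  cos φ = 0.3367  ⇒  φ = arccos(0.3367) ≈ 70.3°.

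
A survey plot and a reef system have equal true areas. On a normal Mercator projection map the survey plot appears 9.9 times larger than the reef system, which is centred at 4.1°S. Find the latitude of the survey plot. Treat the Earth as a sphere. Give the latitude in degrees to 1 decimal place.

For equal true areas on Mercator, apparent areas scale as sec²φ, so the ratio is cos²φ₂ / cos²φ₁.
cos²φ₂ / cos²φ₁ = 9.9  ⇒  cos φ₁ = cos 4.1° / √9.9 = 0.9974/3.146 = 0.3170.
φ₁ = arccos(0.3170) ≈ 71.5°.

71.5°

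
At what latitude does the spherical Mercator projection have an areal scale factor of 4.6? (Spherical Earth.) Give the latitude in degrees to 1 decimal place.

Mercator areal scale is sec²φ.
sec²φ = 4.6  ⇒  cos²φ = 0.2174  ⇒  cos φ = 0.4663.
φ = arccos(0.4663) ≈ 62.2°.

62.2°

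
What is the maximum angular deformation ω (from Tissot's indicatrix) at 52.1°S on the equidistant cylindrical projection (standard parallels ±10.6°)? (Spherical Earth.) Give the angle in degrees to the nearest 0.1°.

With standard parallel φ₀ = 10.6°, the equirectangular projection gives x = Rλ cos φ₀, y = Rφ, so h = 1 and k = cos 10.6° / cos φ.
At 52.1°: h = 1.000, k = 1.600; principal scales a = 1.600, b = 1.000.
sin(ω/2) = (a − b)/(a + b) = 0.6001/2.600 = 0.2308, so ω = 2 arcsin(0.2308) ≈ 26.7°.

26.7°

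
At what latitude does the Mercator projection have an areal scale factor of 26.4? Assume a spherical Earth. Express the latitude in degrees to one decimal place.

78.8°

Mercator areal scale is sec²φ.
sec²φ = 26.4  ⇒  cos²φ = 0.03788  ⇒  cos φ = 0.1946.
φ = arccos(0.1946) ≈ 78.8°.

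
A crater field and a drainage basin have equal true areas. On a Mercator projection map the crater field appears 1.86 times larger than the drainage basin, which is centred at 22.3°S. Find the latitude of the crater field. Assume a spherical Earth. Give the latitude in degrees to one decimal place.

47.3°

Mercator areal scale is sec²φ, so apparent-area ratio = sec²φ₁ / sec²φ₂ = cos²φ₂ / cos²φ₁.
cos²φ₂ / cos²φ₁ = 1.86  ⇒  cos φ₁ = cos 22.3° / √1.86 = 0.9252/1.364 = 0.6784.
φ₁ = arccos(0.6784) ≈ 47.3°.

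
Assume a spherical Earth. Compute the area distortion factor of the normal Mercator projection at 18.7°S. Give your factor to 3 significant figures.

1.11

The Mercator projection is conformal; its linear scale factor is the same in every direction and equals sec φ = 1/cos φ.
Areal scale = k² = sec²φ = 1/cos²(18.7°) = 1/0.9472² = 1.115.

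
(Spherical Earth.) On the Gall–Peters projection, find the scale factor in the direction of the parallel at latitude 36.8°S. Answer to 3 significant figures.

0.883

The Gall–Peters projection is cylindrical equal-area with φ₀ = 45°. A cylindrical equal-area projection with standard parallel φ₀ has meridian scale h = cos φ / cos φ₀ and parallel scale k = cos φ₀ / cos φ (so areas are preserved, h·k = 1).
k = cos 45° / cos 36.8° = 0.7071/0.8007 = 0.8831.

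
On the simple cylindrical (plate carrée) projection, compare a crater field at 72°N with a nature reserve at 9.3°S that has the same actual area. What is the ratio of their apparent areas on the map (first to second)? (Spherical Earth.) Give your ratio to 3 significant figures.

3.19

In the plate carrée (x = Rλ, y = Rφ), meridians are true-scale (h = 1) and parallels are stretched by k = sec φ.
Areal scale at 72°: h·k = 1.000 × 3.236 = 3.236.
Areal scale at 9.3°: h·k = 1.000 × 1.013 = 1.013.
Ratio = 3.236/1.013 ≈ 3.19.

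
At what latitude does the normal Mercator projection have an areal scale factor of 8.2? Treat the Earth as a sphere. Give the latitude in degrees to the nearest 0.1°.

69.6°

Mercator areal scale is sec²φ.
sec²φ = 8.2  ⇒  cos²φ = 0.1220  ⇒  cos φ = 0.3492.
φ = arccos(0.3492) ≈ 69.6°.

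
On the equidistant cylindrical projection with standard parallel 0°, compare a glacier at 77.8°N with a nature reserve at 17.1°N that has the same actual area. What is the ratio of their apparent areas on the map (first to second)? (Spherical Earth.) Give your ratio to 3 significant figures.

In the plate carrée (x = Rλ, y = Rφ), meridians are true-scale (h = 1) and parallels are stretched by k = sec φ.
Areal scale at 77.8°: h·k = 1.000 × 4.732 = 4.732.
Areal scale at 17.1°: h·k = 1.000 × 1.046 = 1.046.
Ratio = 4.732/1.046 ≈ 4.52.

4.52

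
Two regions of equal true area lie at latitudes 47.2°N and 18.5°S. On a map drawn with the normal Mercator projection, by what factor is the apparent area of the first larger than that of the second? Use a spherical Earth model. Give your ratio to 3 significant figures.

1.95

Mercator areal scale is sec²φ.
At 47.2°: sec²(47.2°) = 1/0.6794² = 2.166.
At 18.5°: sec²(18.5°) = 1/0.9483² = 1.112.
Ratio = 2.166/1.112 = cos²(18.5°)/cos²(47.2°) ≈ 1.95.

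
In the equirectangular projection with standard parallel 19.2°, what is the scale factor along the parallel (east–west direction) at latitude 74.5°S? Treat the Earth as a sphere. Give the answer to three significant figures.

3.53

In the equirectangular projection with standard parallel φ₀ = 19.2° (x = Rλ cos φ₀, y = Rφ), meridians are true-scale (h = 1) and the parallel scale is k = cos φ₀ / cos φ.
k = cos 19.2° / cos 74.5° = 0.9444/0.2672 = 3.534.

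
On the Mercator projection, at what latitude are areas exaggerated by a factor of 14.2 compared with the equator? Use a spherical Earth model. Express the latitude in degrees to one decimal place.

Mercator areal scale is sec²φ.
sec²φ = 14.2  ⇒  cos²φ = 0.07042  ⇒  cos φ = 0.2654.
φ = arccos(0.2654) ≈ 74.6°.

74.6°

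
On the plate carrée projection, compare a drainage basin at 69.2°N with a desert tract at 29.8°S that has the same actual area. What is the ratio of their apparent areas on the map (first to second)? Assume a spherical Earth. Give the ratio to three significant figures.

2.44

For the equirectangular projection with φ₀ = 0 (plate carrée), h = 1 along meridians and k = sec φ along parallels.
Areal scale at 69.2°: h·k = 1.000 × 2.816 = 2.816.
Areal scale at 29.8°: h·k = 1.000 × 1.152 = 1.152.
Ratio = 2.816/1.152 ≈ 2.44.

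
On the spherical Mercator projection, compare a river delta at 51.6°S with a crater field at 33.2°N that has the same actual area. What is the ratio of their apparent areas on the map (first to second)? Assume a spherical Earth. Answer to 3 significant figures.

1.81

Mercator is conformal with k = sec φ, so areal scale = k² = sec²φ.
At 51.6°: sec²(51.6°) = 1/0.6211² = 2.592.
At 33.2°: sec²(33.2°) = 1/0.8368² = 1.428.
Ratio = 2.592/1.428 = cos²(33.2°)/cos²(51.6°) ≈ 1.81.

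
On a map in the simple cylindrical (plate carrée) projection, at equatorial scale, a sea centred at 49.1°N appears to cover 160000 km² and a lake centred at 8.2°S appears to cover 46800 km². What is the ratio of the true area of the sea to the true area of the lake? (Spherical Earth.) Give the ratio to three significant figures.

2.26

Plate carrée has h = 1 and k = sec φ, giving areal scale sec φ; true area = (apparent area) · cos φ.
True area of sea: 160000 × cos(49.1°) = 160000 × 0.6547 = 104800 km².
True area of lake: 46800 × cos(8.2°) = 46800 × 0.9898 = 46320 km².
Ratio = 104800 / 46320 ≈ 2.26.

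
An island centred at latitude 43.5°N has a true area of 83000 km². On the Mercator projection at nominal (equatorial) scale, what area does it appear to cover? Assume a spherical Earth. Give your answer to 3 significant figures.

158000 km²

Mercator is conformal, so the point scale is isotropic: h = k = sec φ = 1/cos φ.
Areal scale = k² = sec²φ = 1/cos²(43.5°) = 1/0.7254² = 1.901.
Apparent area = 83000 × 1.901 ≈ 158000 km².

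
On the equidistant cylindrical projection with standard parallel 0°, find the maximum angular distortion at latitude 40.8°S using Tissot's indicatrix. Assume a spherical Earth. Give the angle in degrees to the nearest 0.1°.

Plate carrée maps x = Rλ, y = Rφ. The meridian scale is h = 1 and the parallel scale is k = 1/cos φ = sec φ.
At 40.8°: h = 1.000, k = 1.321; principal scales a = 1.321, b = 1.000.
sin(ω/2) = (a − b)/(a + b) = 0.3210/2.321 = 0.1383, so ω = 2 arcsin(0.1383) ≈ 15.9°.

15.9°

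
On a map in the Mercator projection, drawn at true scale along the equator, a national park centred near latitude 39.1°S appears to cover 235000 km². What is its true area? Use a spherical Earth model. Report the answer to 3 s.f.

142000 km²

The Mercator projection is conformal; its linear scale factor is the same in every direction and equals sec φ = 1/cos φ.
Areal scale = k² = sec²φ = 1/cos²(39.1°) = 1/0.7760² = 1.660.
True area = apparent / (areal scale) = 235000 / 1.660 ≈ 142000 km².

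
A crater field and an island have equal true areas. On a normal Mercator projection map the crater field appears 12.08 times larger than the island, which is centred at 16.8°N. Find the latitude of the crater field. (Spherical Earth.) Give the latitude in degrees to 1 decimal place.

74.0°

For equal true areas on Mercator, apparent areas scale as sec²φ, so the ratio is cos²φ₂ / cos²φ₁.
cos²φ₂ / cos²φ₁ = 12.08  ⇒  cos φ₁ = cos 16.8° / √12.08 = 0.9573/3.476 = 0.2754.
φ₁ = arccos(0.2754) ≈ 74.0°.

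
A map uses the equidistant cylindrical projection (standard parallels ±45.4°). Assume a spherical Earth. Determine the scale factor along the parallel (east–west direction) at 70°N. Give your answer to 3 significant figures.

2.05

The equidistant cylindrical projection with φ₀ = 45.4° has h = 1 (meridians true) and k = cos φ₀ / cos φ along parallels.
k = cos 45.4° / cos 70° = 0.7022/0.3420 = 2.053.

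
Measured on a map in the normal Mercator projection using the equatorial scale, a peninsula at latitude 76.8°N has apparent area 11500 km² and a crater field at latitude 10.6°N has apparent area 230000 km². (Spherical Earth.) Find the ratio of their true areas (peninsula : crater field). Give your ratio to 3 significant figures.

0.00270

Mercator's areal exaggeration is sec²φ; hence true area = (apparent area) · cos²φ.
True area of peninsula: 11500 × cos²(76.8°) = 11500 × 0.05214 = 599.7 km².
True area of crater field: 230000 × cos²(10.6°) = 230000 × 0.9662 = 222200 km².
Ratio = 599.7 / 222200 ≈ 0.00270.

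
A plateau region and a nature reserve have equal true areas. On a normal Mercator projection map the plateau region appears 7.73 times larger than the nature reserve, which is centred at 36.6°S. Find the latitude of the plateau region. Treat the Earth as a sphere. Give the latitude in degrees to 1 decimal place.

73.2°

For equal true areas on Mercator, apparent areas scale as sec²φ, so the ratio is cos²φ₂ / cos²φ₁.
cos²φ₂ / cos²φ₁ = 7.73  ⇒  cos φ₁ = cos 36.6° / √7.73 = 0.8028/2.780 = 0.2888.
φ₁ = arccos(0.2888) ≈ 73.2°.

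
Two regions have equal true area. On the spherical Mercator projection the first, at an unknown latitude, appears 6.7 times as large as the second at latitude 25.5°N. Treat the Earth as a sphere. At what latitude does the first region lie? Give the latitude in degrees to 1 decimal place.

69.6°

For equal true areas on Mercator, apparent areas scale as sec²φ, so the ratio is cos²φ₂ / cos²φ₁.
cos²φ₂ / cos²φ₁ = 6.7  ⇒  cos φ₁ = cos 25.5° / √6.7 = 0.9026/2.588 = 0.3487.
φ₁ = arccos(0.3487) ≈ 69.6°.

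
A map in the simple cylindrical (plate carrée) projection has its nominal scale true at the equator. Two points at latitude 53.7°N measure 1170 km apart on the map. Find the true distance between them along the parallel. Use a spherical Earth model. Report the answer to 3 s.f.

Plate carrée maps x = Rλ, y = Rφ. The meridian scale is h = 1 and the parallel scale is k = 1/cos φ = sec φ.
Along the parallel at 53.7°, map distances are exaggerated by k = sec 53.7° = 1.689.
True distance = 1170 / 1.689 = 1170 × cos 53.7° ≈ 693 km.

693 km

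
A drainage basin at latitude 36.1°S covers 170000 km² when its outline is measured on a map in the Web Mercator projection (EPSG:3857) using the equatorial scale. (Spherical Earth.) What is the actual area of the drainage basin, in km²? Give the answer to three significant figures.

111000 km²

The Mercator projection is conformal; its linear scale factor is the same in every direction and equals sec φ = 1/cos φ.
Areal scale = k² = sec²φ = 1/cos²(36.1°) = 1/0.8080² = 1.532.
True area = apparent / (areal scale) = 170000 / 1.532 ≈ 111000 km².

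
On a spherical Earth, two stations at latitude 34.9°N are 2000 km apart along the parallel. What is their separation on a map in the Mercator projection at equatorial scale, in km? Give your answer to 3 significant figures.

The Mercator projection is conformal; its linear scale factor is the same in every direction and equals sec φ = 1/cos φ.
Along the parallel, k = sec 34.9° = 1/0.8202 = 1.219.
Map distance = 2000 × 1.219 ≈ 2440 km.

2440 km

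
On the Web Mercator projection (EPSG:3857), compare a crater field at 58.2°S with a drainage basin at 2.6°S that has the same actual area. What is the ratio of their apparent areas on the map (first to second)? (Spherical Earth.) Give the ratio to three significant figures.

3.59

Mercator areal scale is sec²φ.
At 58.2°: sec²(58.2°) = 1/0.5270² = 3.601.
At 2.6°: sec²(2.6°) = 1/0.9990² = 1.002.
Ratio = 3.601/1.002 = cos²(2.6°)/cos²(58.2°) ≈ 3.59.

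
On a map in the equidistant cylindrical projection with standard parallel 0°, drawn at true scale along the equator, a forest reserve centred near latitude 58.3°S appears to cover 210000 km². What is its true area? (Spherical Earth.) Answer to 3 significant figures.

110000 km²

For the equirectangular projection with φ₀ = 0 (plate carrée), h = 1 along meridians and k = sec φ along parallels.
Areal scale = h·k = 1 × sec φ; at 58.3°, h = 1.000, k = 1.903, so h·k = 1.903.
True area = apparent / (areal scale) = 210000 / 1.903 ≈ 110000 km².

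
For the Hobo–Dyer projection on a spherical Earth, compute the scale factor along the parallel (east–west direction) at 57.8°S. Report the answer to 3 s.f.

Hobo–Dyer is a cylindrical equal-area projection with standard parallels at ±37.5°. A cylindrical equal-area projection with standard parallel φ₀ has meridian scale h = cos φ / cos φ₀ and parallel scale k = cos φ₀ / cos φ (so areas are preserved, h·k = 1).
k = cos 37.5° / cos 57.8° = 0.7934/0.5329 = 1.489.

1.49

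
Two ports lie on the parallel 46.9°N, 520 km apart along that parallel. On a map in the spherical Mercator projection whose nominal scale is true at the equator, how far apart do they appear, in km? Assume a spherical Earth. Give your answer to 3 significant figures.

For Mercator, h = k = sec φ (a conformal cylindrical projection has a single point scale, 1/cos φ).
Along the parallel, k = sec 46.9° = 1/0.6833 = 1.464.
Map distance = 520 × 1.464 ≈ 761 km.

761 km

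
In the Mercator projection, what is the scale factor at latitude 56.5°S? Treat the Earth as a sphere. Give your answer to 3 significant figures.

For Mercator, h = k = sec φ (a conformal cylindrical projection has a single point scale, 1/cos φ).
k = 1/cos 56.5° = 1/0.5519 = 1.812.

1.81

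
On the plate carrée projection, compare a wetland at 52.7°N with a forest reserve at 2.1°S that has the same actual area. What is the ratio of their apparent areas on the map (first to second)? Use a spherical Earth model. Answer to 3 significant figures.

For the equirectangular projection with φ₀ = 0 (plate carrée), h = 1 along meridians and k = sec φ along parallels.
Areal scale at 52.7°: h·k = 1.000 × 1.650 = 1.650.
Areal scale at 2.1°: h·k = 1.000 × 1.001 = 1.001.
Ratio = 1.650/1.001 ≈ 1.65.

1.65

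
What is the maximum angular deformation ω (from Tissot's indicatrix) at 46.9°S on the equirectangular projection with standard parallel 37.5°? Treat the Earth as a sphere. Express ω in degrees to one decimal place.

8.6°

With standard parallel φ₀ = 37.5°, the equirectangular projection gives x = Rλ cos φ₀, y = Rφ, so h = 1 and k = cos 37.5° / cos φ.
At 46.9°: h = 1.000, k = 1.161; principal scales a = 1.161, b = 1.000.
sin(ω/2) = (a − b)/(a + b) = 0.1611/2.161 = 0.07455, so ω = 2 arcsin(0.07455) ≈ 8.6°.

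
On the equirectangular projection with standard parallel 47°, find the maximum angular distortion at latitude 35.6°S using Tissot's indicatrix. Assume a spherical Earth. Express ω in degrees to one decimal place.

10.1°

The equidistant cylindrical projection with φ₀ = 47° has h = 1 (meridians true) and k = cos φ₀ / cos φ along parallels.
At 35.6°: h = 1.000, k = 0.8388; principal scales a = 1.000, b = 0.8388.
sin(ω/2) = (a − b)/(a + b) = 0.1612/1.839 = 0.08769, so ω = 2 arcsin(0.08769) ≈ 10.1°.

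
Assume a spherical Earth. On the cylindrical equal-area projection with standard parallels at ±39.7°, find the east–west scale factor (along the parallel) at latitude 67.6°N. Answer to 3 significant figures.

2.02

A cylindrical equal-area projection with standard parallel φ₀ has meridian scale h = cos φ / cos φ₀ and parallel scale k = cos φ₀ / cos φ (so areas are preserved, h·k = 1).
k = cos 39.7° / cos 67.6° = 0.7694/0.3811 = 2.019.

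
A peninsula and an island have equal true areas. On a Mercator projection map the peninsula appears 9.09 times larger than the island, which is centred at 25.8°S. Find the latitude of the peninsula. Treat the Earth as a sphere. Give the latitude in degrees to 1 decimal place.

72.6°

On Mercator, (apparent₁)/(apparent₂) = sec²φ₁ / sec²φ₂ when true areas are equal.
cos²φ₂ / cos²φ₁ = 9.09  ⇒  cos φ₁ = cos 25.8° / √9.09 = 0.9003/3.015 = 0.2986.
φ₁ = arccos(0.2986) ≈ 72.6°.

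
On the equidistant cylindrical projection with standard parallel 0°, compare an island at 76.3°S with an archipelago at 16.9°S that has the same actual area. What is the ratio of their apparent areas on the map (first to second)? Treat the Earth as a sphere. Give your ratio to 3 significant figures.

In the plate carrée (x = Rλ, y = Rφ), meridians are true-scale (h = 1) and parallels are stretched by k = sec φ.
Areal scale at 76.3°: h·k = 1.000 × 4.222 = 4.222.
Areal scale at 16.9°: h·k = 1.000 × 1.045 = 1.045.
Ratio = 4.222/1.045 ≈ 4.04.

4.04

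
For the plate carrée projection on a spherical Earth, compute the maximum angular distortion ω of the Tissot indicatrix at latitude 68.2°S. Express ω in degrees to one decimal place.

Plate carrée maps x = Rλ, y = Rφ. The meridian scale is h = 1 and the parallel scale is k = 1/cos φ = sec φ.
At 68.2°: h = 1.000, k = 2.693; principal scales a = 2.693, b = 1.000.
sin(ω/2) = (a − b)/(a + b) = 1.693/3.693 = 0.4584, so ω = 2 arcsin(0.4584) ≈ 54.6°.

54.6°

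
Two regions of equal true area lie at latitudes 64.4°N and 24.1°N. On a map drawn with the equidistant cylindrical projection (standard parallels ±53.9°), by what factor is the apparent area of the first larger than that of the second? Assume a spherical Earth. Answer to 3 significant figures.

2.11

In the equirectangular projection with standard parallel φ₀ = 53.9° (x = Rλ cos φ₀, y = Rφ), meridians are true-scale (h = 1) and the parallel scale is k = cos φ₀ / cos φ.
Areal scale at 64.4°: h·k = 1.000 × 1.364 = 1.364.
Areal scale at 24.1°: h·k = 1.000 × 0.6455 = 0.6455.
Ratio = 1.364/0.6455 ≈ 2.11.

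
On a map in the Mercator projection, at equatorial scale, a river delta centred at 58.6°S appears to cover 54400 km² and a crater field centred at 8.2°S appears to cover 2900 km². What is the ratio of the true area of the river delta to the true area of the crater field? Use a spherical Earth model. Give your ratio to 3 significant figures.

5.20

Mercator's areal exaggeration is sec²φ; hence true area = (apparent area) · cos²φ.
True area of river delta: 54400 × cos²(58.6°) = 54400 × 0.2715 = 14770 km².
True area of crater field: 2900 × cos²(8.2°) = 2900 × 0.9797 = 2841 km².
Ratio = 14770 / 2841 ≈ 5.20.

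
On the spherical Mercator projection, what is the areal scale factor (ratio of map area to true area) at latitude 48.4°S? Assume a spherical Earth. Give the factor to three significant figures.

2.27

The Mercator projection is conformal; its linear scale factor is the same in every direction and equals sec φ = 1/cos φ.
Areal scale = k² = sec²φ = 1/cos²(48.4°) = 1/0.6639² = 2.269.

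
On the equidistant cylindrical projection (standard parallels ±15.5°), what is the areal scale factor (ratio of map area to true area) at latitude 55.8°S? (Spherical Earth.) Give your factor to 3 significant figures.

With standard parallel φ₀ = 15.5°, the equirectangular projection gives x = Rλ cos φ₀, y = Rφ, so h = 1 and k = cos 15.5° / cos φ.
Areal scale = h·k = 1 × cos φ₀ / cos φ; at 55.8°, h = 1.000, k = 1.714, so h·k = 1.714.

1.71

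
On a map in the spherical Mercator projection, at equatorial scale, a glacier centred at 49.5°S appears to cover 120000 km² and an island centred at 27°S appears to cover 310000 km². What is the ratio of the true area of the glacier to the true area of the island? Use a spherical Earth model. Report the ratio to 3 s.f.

Mercator's areal exaggeration is sec²φ; hence true area = (apparent area) · cos²φ.
True area of glacier: 120000 × cos²(49.5°) = 120000 × 0.4218 = 50610 km².
True area of island: 310000 × cos²(27°) = 310000 × 0.7939 = 246100 km².
Ratio = 50610 / 246100 ≈ 0.206.

0.206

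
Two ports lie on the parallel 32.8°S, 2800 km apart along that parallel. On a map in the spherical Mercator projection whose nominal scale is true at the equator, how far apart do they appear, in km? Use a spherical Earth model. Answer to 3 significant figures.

Mercator is conformal, so the point scale is isotropic: h = k = sec φ = 1/cos φ.
Along the parallel, k = sec 32.8° = 1/0.8406 = 1.190.
Map distance = 2800 × 1.190 ≈ 3330 km.

3330 km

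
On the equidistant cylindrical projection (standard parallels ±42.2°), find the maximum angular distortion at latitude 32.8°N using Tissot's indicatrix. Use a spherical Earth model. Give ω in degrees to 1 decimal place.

7.2°

The equidistant cylindrical projection with φ₀ = 42.2° has h = 1 (meridians true) and k = cos φ₀ / cos φ along parallels.
At 32.8°: h = 1.000, k = 0.8813; principal scales a = 1.000, b = 0.8813.
sin(ω/2) = (a − b)/(a + b) = 0.1187/1.881 = 0.06309, so ω = 2 arcsin(0.06309) ≈ 7.2°.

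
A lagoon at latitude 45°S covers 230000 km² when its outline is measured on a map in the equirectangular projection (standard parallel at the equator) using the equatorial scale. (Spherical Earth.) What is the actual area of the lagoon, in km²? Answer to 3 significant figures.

163000 km²

For the equirectangular projection with φ₀ = 0 (plate carrée), h = 1 along meridians and k = sec φ along parallels.
Areal scale = h·k = 1 × sec φ; at 45°, h = 1.000, k = 1.414, so h·k = 1.414.
True area = apparent / (areal scale) = 230000 / 1.414 ≈ 163000 km².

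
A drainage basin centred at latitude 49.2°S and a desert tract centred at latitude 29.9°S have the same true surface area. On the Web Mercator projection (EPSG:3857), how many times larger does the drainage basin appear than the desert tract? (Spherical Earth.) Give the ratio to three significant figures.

Mercator is conformal with k = sec φ, so areal scale = k² = sec²φ.
At 49.2°: sec²(49.2°) = 1/0.6534² = 2.342.
At 29.9°: sec²(29.9°) = 1/0.8669² = 1.331.
Ratio = 2.342/1.331 = cos²(29.9°)/cos²(49.2°) ≈ 1.76.

1.76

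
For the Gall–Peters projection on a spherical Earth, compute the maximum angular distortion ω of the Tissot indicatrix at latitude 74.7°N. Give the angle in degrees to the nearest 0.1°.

The Gall–Peters projection is cylindrical equal-area with φ₀ = 45°. A cylindrical equal-area projection with standard parallel φ₀ has meridian scale h = cos φ / cos φ₀ and parallel scale k = cos φ₀ / cos φ (so areas are preserved, h·k = 1).
At 74.7°: h = 0.3732, k = 2.680; principal scales a = 2.680, b = 0.3732.
sin(ω/2) = (a − b)/(a + b) = 2.307/3.053 = 0.7555, so ω = 2 arcsin(0.7555) ≈ 98.1°.

98.1°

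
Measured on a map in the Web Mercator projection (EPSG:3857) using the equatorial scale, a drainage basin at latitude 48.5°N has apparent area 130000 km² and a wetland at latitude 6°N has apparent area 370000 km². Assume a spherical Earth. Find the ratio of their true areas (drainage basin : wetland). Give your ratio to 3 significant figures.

Mercator's areal exaggeration is sec²φ; hence true area = (apparent area) · cos²φ.
True area of drainage basin: 130000 × cos²(48.5°) = 130000 × 0.4391 = 57080 km².
True area of wetland: 370000 × cos²(6°) = 370000 × 0.9891 = 366000 km².
Ratio = 57080 / 366000 ≈ 0.156.

0.156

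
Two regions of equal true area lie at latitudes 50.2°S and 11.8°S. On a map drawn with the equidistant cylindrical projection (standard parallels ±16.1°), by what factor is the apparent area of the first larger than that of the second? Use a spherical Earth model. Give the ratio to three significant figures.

The equidistant cylindrical projection with φ₀ = 16.1° has h = 1 (meridians true) and k = cos φ₀ / cos φ along parallels.
Areal scale at 50.2°: h·k = 1.000 × 1.501 = 1.501.
Areal scale at 11.8°: h·k = 1.000 × 0.9815 = 0.9815.
Ratio = 1.501/0.9815 ≈ 1.53.

1.53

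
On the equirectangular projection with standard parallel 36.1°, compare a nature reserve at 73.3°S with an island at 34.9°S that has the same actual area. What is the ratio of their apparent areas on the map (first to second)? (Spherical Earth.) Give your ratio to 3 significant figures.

With standard parallel φ₀ = 36.1°, the equirectangular projection gives x = Rλ cos φ₀, y = Rφ, so h = 1 and k = cos 36.1° / cos φ.
Areal scale at 73.3°: h·k = 1.000 × 2.812 = 2.812.
Areal scale at 34.9°: h·k = 1.000 × 0.9852 = 0.9852.
Ratio = 2.812/0.9852 ≈ 2.85.

2.85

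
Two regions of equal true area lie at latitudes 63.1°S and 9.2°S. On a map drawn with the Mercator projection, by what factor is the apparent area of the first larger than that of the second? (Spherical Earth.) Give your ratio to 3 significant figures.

4.76

Mercator areal scale is sec²φ.
At 63.1°: sec²(63.1°) = 1/0.4524² = 4.885.
At 9.2°: sec²(9.2°) = 1/0.9871² = 1.026.
Ratio = 4.885/1.026 = cos²(9.2°)/cos²(63.1°) ≈ 4.76.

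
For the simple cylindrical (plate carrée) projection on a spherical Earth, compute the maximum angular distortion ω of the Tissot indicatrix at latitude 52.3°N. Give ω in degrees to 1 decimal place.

In the plate carrée (x = Rλ, y = Rφ), meridians are true-scale (h = 1) and parallels are stretched by k = sec φ.
At 52.3°: h = 1.000, k = 1.635; principal scales a = 1.635, b = 1.000.
sin(ω/2) = (a − b)/(a + b) = 0.6353/2.635 = 0.2411, so ω = 2 arcsin(0.2411) ≈ 27.9°.

27.9°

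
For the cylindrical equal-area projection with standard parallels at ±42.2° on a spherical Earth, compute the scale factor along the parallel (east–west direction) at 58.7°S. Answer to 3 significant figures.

1.43

A cylindrical equal-area projection with standard parallel φ₀ has meridian scale h = cos φ / cos φ₀ and parallel scale k = cos φ₀ / cos φ (so areas are preserved, h·k = 1).
k = cos 42.2° / cos 58.7° = 0.7408/0.5195 = 1.426.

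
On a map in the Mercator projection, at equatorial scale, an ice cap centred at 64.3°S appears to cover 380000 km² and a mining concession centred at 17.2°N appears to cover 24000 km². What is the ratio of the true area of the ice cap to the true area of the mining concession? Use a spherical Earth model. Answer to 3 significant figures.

3.26

Mercator's areal exaggeration is sec²φ; hence true area = (apparent area) · cos²φ.
True area of ice cap: 380000 × cos²(64.3°) = 380000 × 0.1881 = 71460 km².
True area of mining concession: 24000 × cos²(17.2°) = 24000 × 0.9126 = 21900 km².
Ratio = 71460 / 21900 ≈ 3.26.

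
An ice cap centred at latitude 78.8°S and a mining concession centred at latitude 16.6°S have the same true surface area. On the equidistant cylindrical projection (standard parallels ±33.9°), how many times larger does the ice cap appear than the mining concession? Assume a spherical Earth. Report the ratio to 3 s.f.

4.93

With standard parallel φ₀ = 33.9°, the equirectangular projection gives x = Rλ cos φ₀, y = Rφ, so h = 1 and k = cos 33.9° / cos φ.
Areal scale at 78.8°: h·k = 1.000 × 4.273 = 4.273.
Areal scale at 16.6°: h·k = 1.000 × 0.8661 = 0.8661.
Ratio = 4.273/0.8661 ≈ 4.93.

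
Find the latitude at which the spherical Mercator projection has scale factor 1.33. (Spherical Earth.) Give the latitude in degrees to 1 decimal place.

Mercator scale is k = sec φ = 1/cos φ.
1/cos φ = 1.33  ⇒  cos φ = 0.7519  ⇒  φ = arccos(0.7519) ≈ 41.2°.

41.2°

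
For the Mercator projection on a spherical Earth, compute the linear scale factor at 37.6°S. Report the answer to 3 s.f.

Mercator is conformal, so the point scale is isotropic: h = k = sec φ = 1/cos φ.
k = 1/cos 37.6° = 1/0.7923 = 1.262.

1.26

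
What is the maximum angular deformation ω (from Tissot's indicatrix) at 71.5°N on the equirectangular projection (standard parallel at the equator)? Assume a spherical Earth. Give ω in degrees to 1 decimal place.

Plate carrée maps x = Rλ, y = Rφ. The meridian scale is h = 1 and the parallel scale is k = 1/cos φ = sec φ.
At 71.5°: h = 1.000, k = 3.152; principal scales a = 3.152, b = 1.000.
sin(ω/2) = (a − b)/(a + b) = 2.152/4.152 = 0.5183, so ω = 2 arcsin(0.5183) ≈ 62.4°.

62.4°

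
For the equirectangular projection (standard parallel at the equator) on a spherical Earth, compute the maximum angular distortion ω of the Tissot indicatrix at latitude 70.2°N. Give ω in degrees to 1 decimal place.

For the equirectangular projection with φ₀ = 0 (plate carrée), h = 1 along meridians and k = sec φ along parallels.
At 70.2°: h = 1.000, k = 2.952; principal scales a = 2.952, b = 1.000.
sin(ω/2) = (a − b)/(a + b) = 1.952/3.952 = 0.4939, so ω = 2 arcsin(0.4939) ≈ 59.2°.

59.2°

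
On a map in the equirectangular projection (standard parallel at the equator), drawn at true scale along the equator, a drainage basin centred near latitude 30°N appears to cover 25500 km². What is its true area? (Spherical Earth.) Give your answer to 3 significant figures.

For the equirectangular projection with φ₀ = 0 (plate carrée), h = 1 along meridians and k = sec φ along parallels.
Areal scale = h·k = 1 × sec φ; at 30°, h = 1.000, k = 1.155, so h·k = 1.155.
True area = apparent / (areal scale) = 25500 / 1.155 ≈ 22100 km².

22100 km²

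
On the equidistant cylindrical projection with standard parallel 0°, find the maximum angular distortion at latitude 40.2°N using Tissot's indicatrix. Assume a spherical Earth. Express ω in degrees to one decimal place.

15.4°

Plate carrée maps x = Rλ, y = Rφ. The meridian scale is h = 1 and the parallel scale is k = 1/cos φ = sec φ.
At 40.2°: h = 1.000, k = 1.309; principal scales a = 1.309, b = 1.000.
sin(ω/2) = (a − b)/(a + b) = 0.3093/2.309 = 0.1339, so ω = 2 arcsin(0.1339) ≈ 15.4°.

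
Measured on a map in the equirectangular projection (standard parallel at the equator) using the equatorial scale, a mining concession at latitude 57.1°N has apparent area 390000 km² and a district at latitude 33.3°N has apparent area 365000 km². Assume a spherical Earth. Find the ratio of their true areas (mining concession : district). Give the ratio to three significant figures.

0.694

Plate carrée has h = 1 and k = sec φ, giving areal scale sec φ; true area = (apparent area) · cos φ.
True area of mining concession: 390000 × cos(57.1°) = 390000 × 0.5432 = 211800 km².
True area of district: 365000 × cos(33.3°) = 365000 × 0.8358 = 305100 km².
Ratio = 211800 / 305100 ≈ 0.694.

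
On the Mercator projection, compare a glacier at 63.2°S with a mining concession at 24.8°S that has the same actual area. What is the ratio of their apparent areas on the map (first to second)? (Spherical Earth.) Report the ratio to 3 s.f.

4.05

On Mercator, area is exaggerated by sec²φ = 1/cos²φ.
At 63.2°: sec²(63.2°) = 1/0.4509² = 4.919.
At 24.8°: sec²(24.8°) = 1/0.9078² = 1.214.
Ratio = 4.919/1.214 = cos²(24.8°)/cos²(63.2°) ≈ 4.05.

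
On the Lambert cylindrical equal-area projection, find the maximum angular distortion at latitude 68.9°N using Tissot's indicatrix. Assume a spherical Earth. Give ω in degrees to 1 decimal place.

100.8°

The Lambert cylindrical equal-area projection is the cylindrical equal-area projection with its standard parallel at the equator (φ₀ = 0). A cylindrical equal-area projection with standard parallel φ₀ has meridian scale h = cos φ / cos φ₀ and parallel scale k = cos φ₀ / cos φ (so areas are preserved, h·k = 1).
At 68.9°: h = 0.3600, k = 2.778; principal scales a = 2.778, b = 0.3600.
sin(ω/2) = (a − b)/(a + b) = 2.418/3.138 = 0.7705, so ω = 2 arcsin(0.7705) ≈ 100.8°.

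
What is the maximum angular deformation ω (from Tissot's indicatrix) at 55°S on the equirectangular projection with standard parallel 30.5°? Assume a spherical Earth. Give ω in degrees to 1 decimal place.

The equidistant cylindrical projection with φ₀ = 30.5° has h = 1 (meridians true) and k = cos φ₀ / cos φ along parallels.
At 55°: h = 1.000, k = 1.502; principal scales a = 1.502, b = 1.000.
sin(ω/2) = (a − b)/(a + b) = 0.5022/2.502 = 0.2007, so ω = 2 arcsin(0.2007) ≈ 23.2°.

23.2°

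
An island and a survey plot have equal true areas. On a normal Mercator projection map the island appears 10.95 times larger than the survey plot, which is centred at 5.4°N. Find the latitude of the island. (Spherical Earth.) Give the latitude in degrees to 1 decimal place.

On Mercator, (apparent₁)/(apparent₂) = sec²φ₁ / sec²φ₂ when true areas are equal.
cos²φ₂ / cos²φ₁ = 10.95  ⇒  cos φ₁ = cos 5.4° / √10.95 = 0.9956/3.309 = 0.3009.
φ₁ = arccos(0.3009) ≈ 72.5°.

72.5°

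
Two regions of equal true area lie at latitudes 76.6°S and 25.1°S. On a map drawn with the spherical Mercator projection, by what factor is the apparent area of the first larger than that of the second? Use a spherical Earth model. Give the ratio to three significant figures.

Mercator is conformal with k = sec φ, so areal scale = k² = sec²φ.
At 76.6°: sec²(76.6°) = 1/0.2317² = 18.62.
At 25.1°: sec²(25.1°) = 1/0.9056² = 1.219.
Ratio = 18.62/1.219 = cos²(25.1°)/cos²(76.6°) ≈ 15.3.

15.3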